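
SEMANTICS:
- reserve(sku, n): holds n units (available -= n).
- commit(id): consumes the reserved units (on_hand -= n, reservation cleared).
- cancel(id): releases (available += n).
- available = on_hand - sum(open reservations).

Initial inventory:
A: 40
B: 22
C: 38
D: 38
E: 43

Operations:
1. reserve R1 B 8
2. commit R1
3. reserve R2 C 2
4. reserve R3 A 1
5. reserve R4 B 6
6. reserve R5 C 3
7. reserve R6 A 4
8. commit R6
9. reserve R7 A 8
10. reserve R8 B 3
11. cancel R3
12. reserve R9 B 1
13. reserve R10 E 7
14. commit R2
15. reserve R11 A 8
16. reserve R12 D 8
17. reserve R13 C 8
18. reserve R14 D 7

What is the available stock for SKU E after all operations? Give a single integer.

Step 1: reserve R1 B 8 -> on_hand[A=40 B=22 C=38 D=38 E=43] avail[A=40 B=14 C=38 D=38 E=43] open={R1}
Step 2: commit R1 -> on_hand[A=40 B=14 C=38 D=38 E=43] avail[A=40 B=14 C=38 D=38 E=43] open={}
Step 3: reserve R2 C 2 -> on_hand[A=40 B=14 C=38 D=38 E=43] avail[A=40 B=14 C=36 D=38 E=43] open={R2}
Step 4: reserve R3 A 1 -> on_hand[A=40 B=14 C=38 D=38 E=43] avail[A=39 B=14 C=36 D=38 E=43] open={R2,R3}
Step 5: reserve R4 B 6 -> on_hand[A=40 B=14 C=38 D=38 E=43] avail[A=39 B=8 C=36 D=38 E=43] open={R2,R3,R4}
Step 6: reserve R5 C 3 -> on_hand[A=40 B=14 C=38 D=38 E=43] avail[A=39 B=8 C=33 D=38 E=43] open={R2,R3,R4,R5}
Step 7: reserve R6 A 4 -> on_hand[A=40 B=14 C=38 D=38 E=43] avail[A=35 B=8 C=33 D=38 E=43] open={R2,R3,R4,R5,R6}
Step 8: commit R6 -> on_hand[A=36 B=14 C=38 D=38 E=43] avail[A=35 B=8 C=33 D=38 E=43] open={R2,R3,R4,R5}
Step 9: reserve R7 A 8 -> on_hand[A=36 B=14 C=38 D=38 E=43] avail[A=27 B=8 C=33 D=38 E=43] open={R2,R3,R4,R5,R7}
Step 10: reserve R8 B 3 -> on_hand[A=36 B=14 C=38 D=38 E=43] avail[A=27 B=5 C=33 D=38 E=43] open={R2,R3,R4,R5,R7,R8}
Step 11: cancel R3 -> on_hand[A=36 B=14 C=38 D=38 E=43] avail[A=28 B=5 C=33 D=38 E=43] open={R2,R4,R5,R7,R8}
Step 12: reserve R9 B 1 -> on_hand[A=36 B=14 C=38 D=38 E=43] avail[A=28 B=4 C=33 D=38 E=43] open={R2,R4,R5,R7,R8,R9}
Step 13: reserve R10 E 7 -> on_hand[A=36 B=14 C=38 D=38 E=43] avail[A=28 B=4 C=33 D=38 E=36] open={R10,R2,R4,R5,R7,R8,R9}
Step 14: commit R2 -> on_hand[A=36 B=14 C=36 D=38 E=43] avail[A=28 B=4 C=33 D=38 E=36] open={R10,R4,R5,R7,R8,R9}
Step 15: reserve R11 A 8 -> on_hand[A=36 B=14 C=36 D=38 E=43] avail[A=20 B=4 C=33 D=38 E=36] open={R10,R11,R4,R5,R7,R8,R9}
Step 16: reserve R12 D 8 -> on_hand[A=36 B=14 C=36 D=38 E=43] avail[A=20 B=4 C=33 D=30 E=36] open={R10,R11,R12,R4,R5,R7,R8,R9}
Step 17: reserve R13 C 8 -> on_hand[A=36 B=14 C=36 D=38 E=43] avail[A=20 B=4 C=25 D=30 E=36] open={R10,R11,R12,R13,R4,R5,R7,R8,R9}
Step 18: reserve R14 D 7 -> on_hand[A=36 B=14 C=36 D=38 E=43] avail[A=20 B=4 C=25 D=23 E=36] open={R10,R11,R12,R13,R14,R4,R5,R7,R8,R9}
Final available[E] = 36

Answer: 36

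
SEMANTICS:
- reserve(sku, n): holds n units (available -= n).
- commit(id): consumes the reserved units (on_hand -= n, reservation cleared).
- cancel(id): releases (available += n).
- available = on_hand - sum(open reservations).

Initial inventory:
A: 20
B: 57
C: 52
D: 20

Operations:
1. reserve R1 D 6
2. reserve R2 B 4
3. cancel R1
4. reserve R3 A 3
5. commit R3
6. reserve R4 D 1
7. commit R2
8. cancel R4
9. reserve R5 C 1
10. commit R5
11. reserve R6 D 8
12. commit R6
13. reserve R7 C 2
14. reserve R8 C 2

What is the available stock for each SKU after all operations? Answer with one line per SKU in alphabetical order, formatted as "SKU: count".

Step 1: reserve R1 D 6 -> on_hand[A=20 B=57 C=52 D=20] avail[A=20 B=57 C=52 D=14] open={R1}
Step 2: reserve R2 B 4 -> on_hand[A=20 B=57 C=52 D=20] avail[A=20 B=53 C=52 D=14] open={R1,R2}
Step 3: cancel R1 -> on_hand[A=20 B=57 C=52 D=20] avail[A=20 B=53 C=52 D=20] open={R2}
Step 4: reserve R3 A 3 -> on_hand[A=20 B=57 C=52 D=20] avail[A=17 B=53 C=52 D=20] open={R2,R3}
Step 5: commit R3 -> on_hand[A=17 B=57 C=52 D=20] avail[A=17 B=53 C=52 D=20] open={R2}
Step 6: reserve R4 D 1 -> on_hand[A=17 B=57 C=52 D=20] avail[A=17 B=53 C=52 D=19] open={R2,R4}
Step 7: commit R2 -> on_hand[A=17 B=53 C=52 D=20] avail[A=17 B=53 C=52 D=19] open={R4}
Step 8: cancel R4 -> on_hand[A=17 B=53 C=52 D=20] avail[A=17 B=53 C=52 D=20] open={}
Step 9: reserve R5 C 1 -> on_hand[A=17 B=53 C=52 D=20] avail[A=17 B=53 C=51 D=20] open={R5}
Step 10: commit R5 -> on_hand[A=17 B=53 C=51 D=20] avail[A=17 B=53 C=51 D=20] open={}
Step 11: reserve R6 D 8 -> on_hand[A=17 B=53 C=51 D=20] avail[A=17 B=53 C=51 D=12] open={R6}
Step 12: commit R6 -> on_hand[A=17 B=53 C=51 D=12] avail[A=17 B=53 C=51 D=12] open={}
Step 13: reserve R7 C 2 -> on_hand[A=17 B=53 C=51 D=12] avail[A=17 B=53 C=49 D=12] open={R7}
Step 14: reserve R8 C 2 -> on_hand[A=17 B=53 C=51 D=12] avail[A=17 B=53 C=47 D=12] open={R7,R8}

Answer: A: 17
B: 53
C: 47
D: 12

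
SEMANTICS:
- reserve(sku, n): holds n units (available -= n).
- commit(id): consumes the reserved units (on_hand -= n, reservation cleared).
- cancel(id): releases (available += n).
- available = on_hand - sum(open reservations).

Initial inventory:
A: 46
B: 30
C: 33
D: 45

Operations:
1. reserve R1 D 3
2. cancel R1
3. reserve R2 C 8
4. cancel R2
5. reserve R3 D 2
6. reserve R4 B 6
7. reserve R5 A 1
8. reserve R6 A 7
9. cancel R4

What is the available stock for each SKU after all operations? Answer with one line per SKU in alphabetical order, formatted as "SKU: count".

Answer: A: 38
B: 30
C: 33
D: 43

Derivation:
Step 1: reserve R1 D 3 -> on_hand[A=46 B=30 C=33 D=45] avail[A=46 B=30 C=33 D=42] open={R1}
Step 2: cancel R1 -> on_hand[A=46 B=30 C=33 D=45] avail[A=46 B=30 C=33 D=45] open={}
Step 3: reserve R2 C 8 -> on_hand[A=46 B=30 C=33 D=45] avail[A=46 B=30 C=25 D=45] open={R2}
Step 4: cancel R2 -> on_hand[A=46 B=30 C=33 D=45] avail[A=46 B=30 C=33 D=45] open={}
Step 5: reserve R3 D 2 -> on_hand[A=46 B=30 C=33 D=45] avail[A=46 B=30 C=33 D=43] open={R3}
Step 6: reserve R4 B 6 -> on_hand[A=46 B=30 C=33 D=45] avail[A=46 B=24 C=33 D=43] open={R3,R4}
Step 7: reserve R5 A 1 -> on_hand[A=46 B=30 C=33 D=45] avail[A=45 B=24 C=33 D=43] open={R3,R4,R5}
Step 8: reserve R6 A 7 -> on_hand[A=46 B=30 C=33 D=45] avail[A=38 B=24 C=33 D=43] open={R3,R4,R5,R6}
Step 9: cancel R4 -> on_hand[A=46 B=30 C=33 D=45] avail[A=38 B=30 C=33 D=43] open={R3,R5,R6}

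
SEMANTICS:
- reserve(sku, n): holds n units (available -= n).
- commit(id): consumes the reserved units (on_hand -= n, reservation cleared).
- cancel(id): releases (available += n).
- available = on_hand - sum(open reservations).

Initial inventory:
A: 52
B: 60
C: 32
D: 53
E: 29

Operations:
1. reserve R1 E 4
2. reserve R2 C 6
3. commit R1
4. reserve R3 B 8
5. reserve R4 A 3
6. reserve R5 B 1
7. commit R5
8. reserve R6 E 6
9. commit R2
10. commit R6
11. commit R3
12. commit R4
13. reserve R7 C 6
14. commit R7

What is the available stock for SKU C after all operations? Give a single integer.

Answer: 20

Derivation:
Step 1: reserve R1 E 4 -> on_hand[A=52 B=60 C=32 D=53 E=29] avail[A=52 B=60 C=32 D=53 E=25] open={R1}
Step 2: reserve R2 C 6 -> on_hand[A=52 B=60 C=32 D=53 E=29] avail[A=52 B=60 C=26 D=53 E=25] open={R1,R2}
Step 3: commit R1 -> on_hand[A=52 B=60 C=32 D=53 E=25] avail[A=52 B=60 C=26 D=53 E=25] open={R2}
Step 4: reserve R3 B 8 -> on_hand[A=52 B=60 C=32 D=53 E=25] avail[A=52 B=52 C=26 D=53 E=25] open={R2,R3}
Step 5: reserve R4 A 3 -> on_hand[A=52 B=60 C=32 D=53 E=25] avail[A=49 B=52 C=26 D=53 E=25] open={R2,R3,R4}
Step 6: reserve R5 B 1 -> on_hand[A=52 B=60 C=32 D=53 E=25] avail[A=49 B=51 C=26 D=53 E=25] open={R2,R3,R4,R5}
Step 7: commit R5 -> on_hand[A=52 B=59 C=32 D=53 E=25] avail[A=49 B=51 C=26 D=53 E=25] open={R2,R3,R4}
Step 8: reserve R6 E 6 -> on_hand[A=52 B=59 C=32 D=53 E=25] avail[A=49 B=51 C=26 D=53 E=19] open={R2,R3,R4,R6}
Step 9: commit R2 -> on_hand[A=52 B=59 C=26 D=53 E=25] avail[A=49 B=51 C=26 D=53 E=19] open={R3,R4,R6}
Step 10: commit R6 -> on_hand[A=52 B=59 C=26 D=53 E=19] avail[A=49 B=51 C=26 D=53 E=19] open={R3,R4}
Step 11: commit R3 -> on_hand[A=52 B=51 C=26 D=53 E=19] avail[A=49 B=51 C=26 D=53 E=19] open={R4}
Step 12: commit R4 -> on_hand[A=49 B=51 C=26 D=53 E=19] avail[A=49 B=51 C=26 D=53 E=19] open={}
Step 13: reserve R7 C 6 -> on_hand[A=49 B=51 C=26 D=53 E=19] avail[A=49 B=51 C=20 D=53 E=19] open={R7}
Step 14: commit R7 -> on_hand[A=49 B=51 C=20 D=53 E=19] avail[A=49 B=51 C=20 D=53 E=19] open={}
Final available[C] = 20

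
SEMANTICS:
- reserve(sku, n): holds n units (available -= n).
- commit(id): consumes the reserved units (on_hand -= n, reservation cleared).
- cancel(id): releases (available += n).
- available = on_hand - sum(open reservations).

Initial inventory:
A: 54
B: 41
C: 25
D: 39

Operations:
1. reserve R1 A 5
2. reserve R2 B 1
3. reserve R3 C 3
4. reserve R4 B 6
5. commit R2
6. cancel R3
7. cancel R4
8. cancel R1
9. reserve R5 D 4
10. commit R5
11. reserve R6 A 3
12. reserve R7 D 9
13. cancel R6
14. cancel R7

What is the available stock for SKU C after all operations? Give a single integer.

Answer: 25

Derivation:
Step 1: reserve R1 A 5 -> on_hand[A=54 B=41 C=25 D=39] avail[A=49 B=41 C=25 D=39] open={R1}
Step 2: reserve R2 B 1 -> on_hand[A=54 B=41 C=25 D=39] avail[A=49 B=40 C=25 D=39] open={R1,R2}
Step 3: reserve R3 C 3 -> on_hand[A=54 B=41 C=25 D=39] avail[A=49 B=40 C=22 D=39] open={R1,R2,R3}
Step 4: reserve R4 B 6 -> on_hand[A=54 B=41 C=25 D=39] avail[A=49 B=34 C=22 D=39] open={R1,R2,R3,R4}
Step 5: commit R2 -> on_hand[A=54 B=40 C=25 D=39] avail[A=49 B=34 C=22 D=39] open={R1,R3,R4}
Step 6: cancel R3 -> on_hand[A=54 B=40 C=25 D=39] avail[A=49 B=34 C=25 D=39] open={R1,R4}
Step 7: cancel R4 -> on_hand[A=54 B=40 C=25 D=39] avail[A=49 B=40 C=25 D=39] open={R1}
Step 8: cancel R1 -> on_hand[A=54 B=40 C=25 D=39] avail[A=54 B=40 C=25 D=39] open={}
Step 9: reserve R5 D 4 -> on_hand[A=54 B=40 C=25 D=39] avail[A=54 B=40 C=25 D=35] open={R5}
Step 10: commit R5 -> on_hand[A=54 B=40 C=25 D=35] avail[A=54 B=40 C=25 D=35] open={}
Step 11: reserve R6 A 3 -> on_hand[A=54 B=40 C=25 D=35] avail[A=51 B=40 C=25 D=35] open={R6}
Step 12: reserve R7 D 9 -> on_hand[A=54 B=40 C=25 D=35] avail[A=51 B=40 C=25 D=26] open={R6,R7}
Step 13: cancel R6 -> on_hand[A=54 B=40 C=25 D=35] avail[A=54 B=40 C=25 D=26] open={R7}
Step 14: cancel R7 -> on_hand[A=54 B=40 C=25 D=35] avail[A=54 B=40 C=25 D=35] open={}
Final available[C] = 25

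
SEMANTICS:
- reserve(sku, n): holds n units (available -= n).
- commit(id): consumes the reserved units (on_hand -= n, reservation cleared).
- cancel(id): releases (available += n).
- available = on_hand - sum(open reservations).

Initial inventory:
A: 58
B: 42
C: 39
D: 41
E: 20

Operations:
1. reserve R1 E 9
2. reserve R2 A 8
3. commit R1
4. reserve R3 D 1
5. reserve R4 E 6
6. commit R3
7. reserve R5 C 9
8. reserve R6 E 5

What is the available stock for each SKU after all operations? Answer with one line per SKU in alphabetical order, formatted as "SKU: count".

Step 1: reserve R1 E 9 -> on_hand[A=58 B=42 C=39 D=41 E=20] avail[A=58 B=42 C=39 D=41 E=11] open={R1}
Step 2: reserve R2 A 8 -> on_hand[A=58 B=42 C=39 D=41 E=20] avail[A=50 B=42 C=39 D=41 E=11] open={R1,R2}
Step 3: commit R1 -> on_hand[A=58 B=42 C=39 D=41 E=11] avail[A=50 B=42 C=39 D=41 E=11] open={R2}
Step 4: reserve R3 D 1 -> on_hand[A=58 B=42 C=39 D=41 E=11] avail[A=50 B=42 C=39 D=40 E=11] open={R2,R3}
Step 5: reserve R4 E 6 -> on_hand[A=58 B=42 C=39 D=41 E=11] avail[A=50 B=42 C=39 D=40 E=5] open={R2,R3,R4}
Step 6: commit R3 -> on_hand[A=58 B=42 C=39 D=40 E=11] avail[A=50 B=42 C=39 D=40 E=5] open={R2,R4}
Step 7: reserve R5 C 9 -> on_hand[A=58 B=42 C=39 D=40 E=11] avail[A=50 B=42 C=30 D=40 E=5] open={R2,R4,R5}
Step 8: reserve R6 E 5 -> on_hand[A=58 B=42 C=39 D=40 E=11] avail[A=50 B=42 C=30 D=40 E=0] open={R2,R4,R5,R6}

Answer: A: 50
B: 42
C: 30
D: 40
E: 0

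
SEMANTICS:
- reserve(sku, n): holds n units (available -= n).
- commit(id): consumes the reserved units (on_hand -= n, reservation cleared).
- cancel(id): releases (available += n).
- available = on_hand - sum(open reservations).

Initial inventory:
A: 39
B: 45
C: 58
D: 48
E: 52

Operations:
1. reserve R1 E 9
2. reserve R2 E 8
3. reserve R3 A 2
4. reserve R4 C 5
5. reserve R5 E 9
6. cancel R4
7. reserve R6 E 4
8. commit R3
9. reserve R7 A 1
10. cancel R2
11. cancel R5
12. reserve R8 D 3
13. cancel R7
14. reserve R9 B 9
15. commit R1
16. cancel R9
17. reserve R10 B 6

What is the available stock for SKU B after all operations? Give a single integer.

Answer: 39

Derivation:
Step 1: reserve R1 E 9 -> on_hand[A=39 B=45 C=58 D=48 E=52] avail[A=39 B=45 C=58 D=48 E=43] open={R1}
Step 2: reserve R2 E 8 -> on_hand[A=39 B=45 C=58 D=48 E=52] avail[A=39 B=45 C=58 D=48 E=35] open={R1,R2}
Step 3: reserve R3 A 2 -> on_hand[A=39 B=45 C=58 D=48 E=52] avail[A=37 B=45 C=58 D=48 E=35] open={R1,R2,R3}
Step 4: reserve R4 C 5 -> on_hand[A=39 B=45 C=58 D=48 E=52] avail[A=37 B=45 C=53 D=48 E=35] open={R1,R2,R3,R4}
Step 5: reserve R5 E 9 -> on_hand[A=39 B=45 C=58 D=48 E=52] avail[A=37 B=45 C=53 D=48 E=26] open={R1,R2,R3,R4,R5}
Step 6: cancel R4 -> on_hand[A=39 B=45 C=58 D=48 E=52] avail[A=37 B=45 C=58 D=48 E=26] open={R1,R2,R3,R5}
Step 7: reserve R6 E 4 -> on_hand[A=39 B=45 C=58 D=48 E=52] avail[A=37 B=45 C=58 D=48 E=22] open={R1,R2,R3,R5,R6}
Step 8: commit R3 -> on_hand[A=37 B=45 C=58 D=48 E=52] avail[A=37 B=45 C=58 D=48 E=22] open={R1,R2,R5,R6}
Step 9: reserve R7 A 1 -> on_hand[A=37 B=45 C=58 D=48 E=52] avail[A=36 B=45 C=58 D=48 E=22] open={R1,R2,R5,R6,R7}
Step 10: cancel R2 -> on_hand[A=37 B=45 C=58 D=48 E=52] avail[A=36 B=45 C=58 D=48 E=30] open={R1,R5,R6,R7}
Step 11: cancel R5 -> on_hand[A=37 B=45 C=58 D=48 E=52] avail[A=36 B=45 C=58 D=48 E=39] open={R1,R6,R7}
Step 12: reserve R8 D 3 -> on_hand[A=37 B=45 C=58 D=48 E=52] avail[A=36 B=45 C=58 D=45 E=39] open={R1,R6,R7,R8}
Step 13: cancel R7 -> on_hand[A=37 B=45 C=58 D=48 E=52] avail[A=37 B=45 C=58 D=45 E=39] open={R1,R6,R8}
Step 14: reserve R9 B 9 -> on_hand[A=37 B=45 C=58 D=48 E=52] avail[A=37 B=36 C=58 D=45 E=39] open={R1,R6,R8,R9}
Step 15: commit R1 -> on_hand[A=37 B=45 C=58 D=48 E=43] avail[A=37 B=36 C=58 D=45 E=39] open={R6,R8,R9}
Step 16: cancel R9 -> on_hand[A=37 B=45 C=58 D=48 E=43] avail[A=37 B=45 C=58 D=45 E=39] open={R6,R8}
Step 17: reserve R10 B 6 -> on_hand[A=37 B=45 C=58 D=48 E=43] avail[A=37 B=39 C=58 D=45 E=39] open={R10,R6,R8}
Final available[B] = 39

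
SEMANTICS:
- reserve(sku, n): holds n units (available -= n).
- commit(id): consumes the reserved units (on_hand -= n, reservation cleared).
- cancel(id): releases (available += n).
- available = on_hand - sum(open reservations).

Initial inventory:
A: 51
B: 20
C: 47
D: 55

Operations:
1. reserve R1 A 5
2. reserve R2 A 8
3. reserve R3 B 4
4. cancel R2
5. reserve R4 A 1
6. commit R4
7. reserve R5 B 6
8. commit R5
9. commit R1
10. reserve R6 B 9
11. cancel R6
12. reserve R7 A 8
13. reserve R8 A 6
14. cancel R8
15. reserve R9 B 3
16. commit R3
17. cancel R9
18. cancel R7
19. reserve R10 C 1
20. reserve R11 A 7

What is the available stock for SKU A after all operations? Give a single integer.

Answer: 38

Derivation:
Step 1: reserve R1 A 5 -> on_hand[A=51 B=20 C=47 D=55] avail[A=46 B=20 C=47 D=55] open={R1}
Step 2: reserve R2 A 8 -> on_hand[A=51 B=20 C=47 D=55] avail[A=38 B=20 C=47 D=55] open={R1,R2}
Step 3: reserve R3 B 4 -> on_hand[A=51 B=20 C=47 D=55] avail[A=38 B=16 C=47 D=55] open={R1,R2,R3}
Step 4: cancel R2 -> on_hand[A=51 B=20 C=47 D=55] avail[A=46 B=16 C=47 D=55] open={R1,R3}
Step 5: reserve R4 A 1 -> on_hand[A=51 B=20 C=47 D=55] avail[A=45 B=16 C=47 D=55] open={R1,R3,R4}
Step 6: commit R4 -> on_hand[A=50 B=20 C=47 D=55] avail[A=45 B=16 C=47 D=55] open={R1,R3}
Step 7: reserve R5 B 6 -> on_hand[A=50 B=20 C=47 D=55] avail[A=45 B=10 C=47 D=55] open={R1,R3,R5}
Step 8: commit R5 -> on_hand[A=50 B=14 C=47 D=55] avail[A=45 B=10 C=47 D=55] open={R1,R3}
Step 9: commit R1 -> on_hand[A=45 B=14 C=47 D=55] avail[A=45 B=10 C=47 D=55] open={R3}
Step 10: reserve R6 B 9 -> on_hand[A=45 B=14 C=47 D=55] avail[A=45 B=1 C=47 D=55] open={R3,R6}
Step 11: cancel R6 -> on_hand[A=45 B=14 C=47 D=55] avail[A=45 B=10 C=47 D=55] open={R3}
Step 12: reserve R7 A 8 -> on_hand[A=45 B=14 C=47 D=55] avail[A=37 B=10 C=47 D=55] open={R3,R7}
Step 13: reserve R8 A 6 -> on_hand[A=45 B=14 C=47 D=55] avail[A=31 B=10 C=47 D=55] open={R3,R7,R8}
Step 14: cancel R8 -> on_hand[A=45 B=14 C=47 D=55] avail[A=37 B=10 C=47 D=55] open={R3,R7}
Step 15: reserve R9 B 3 -> on_hand[A=45 B=14 C=47 D=55] avail[A=37 B=7 C=47 D=55] open={R3,R7,R9}
Step 16: commit R3 -> on_hand[A=45 B=10 C=47 D=55] avail[A=37 B=7 C=47 D=55] open={R7,R9}
Step 17: cancel R9 -> on_hand[A=45 B=10 C=47 D=55] avail[A=37 B=10 C=47 D=55] open={R7}
Step 18: cancel R7 -> on_hand[A=45 B=10 C=47 D=55] avail[A=45 B=10 C=47 D=55] open={}
Step 19: reserve R10 C 1 -> on_hand[A=45 B=10 C=47 D=55] avail[A=45 B=10 C=46 D=55] open={R10}
Step 20: reserve R11 A 7 -> on_hand[A=45 B=10 C=47 D=55] avail[A=38 B=10 C=46 D=55] open={R10,R11}
Final available[A] = 38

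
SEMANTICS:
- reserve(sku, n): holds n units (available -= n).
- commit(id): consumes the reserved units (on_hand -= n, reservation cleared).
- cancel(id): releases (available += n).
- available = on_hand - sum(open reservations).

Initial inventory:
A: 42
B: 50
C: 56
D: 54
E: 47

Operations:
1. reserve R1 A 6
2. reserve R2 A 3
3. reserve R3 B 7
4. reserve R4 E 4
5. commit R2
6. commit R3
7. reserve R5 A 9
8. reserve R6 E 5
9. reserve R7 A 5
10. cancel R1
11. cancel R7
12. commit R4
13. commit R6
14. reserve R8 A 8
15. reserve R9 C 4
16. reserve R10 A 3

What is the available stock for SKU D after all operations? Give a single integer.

Answer: 54

Derivation:
Step 1: reserve R1 A 6 -> on_hand[A=42 B=50 C=56 D=54 E=47] avail[A=36 B=50 C=56 D=54 E=47] open={R1}
Step 2: reserve R2 A 3 -> on_hand[A=42 B=50 C=56 D=54 E=47] avail[A=33 B=50 C=56 D=54 E=47] open={R1,R2}
Step 3: reserve R3 B 7 -> on_hand[A=42 B=50 C=56 D=54 E=47] avail[A=33 B=43 C=56 D=54 E=47] open={R1,R2,R3}
Step 4: reserve R4 E 4 -> on_hand[A=42 B=50 C=56 D=54 E=47] avail[A=33 B=43 C=56 D=54 E=43] open={R1,R2,R3,R4}
Step 5: commit R2 -> on_hand[A=39 B=50 C=56 D=54 E=47] avail[A=33 B=43 C=56 D=54 E=43] open={R1,R3,R4}
Step 6: commit R3 -> on_hand[A=39 B=43 C=56 D=54 E=47] avail[A=33 B=43 C=56 D=54 E=43] open={R1,R4}
Step 7: reserve R5 A 9 -> on_hand[A=39 B=43 C=56 D=54 E=47] avail[A=24 B=43 C=56 D=54 E=43] open={R1,R4,R5}
Step 8: reserve R6 E 5 -> on_hand[A=39 B=43 C=56 D=54 E=47] avail[A=24 B=43 C=56 D=54 E=38] open={R1,R4,R5,R6}
Step 9: reserve R7 A 5 -> on_hand[A=39 B=43 C=56 D=54 E=47] avail[A=19 B=43 C=56 D=54 E=38] open={R1,R4,R5,R6,R7}
Step 10: cancel R1 -> on_hand[A=39 B=43 C=56 D=54 E=47] avail[A=25 B=43 C=56 D=54 E=38] open={R4,R5,R6,R7}
Step 11: cancel R7 -> on_hand[A=39 B=43 C=56 D=54 E=47] avail[A=30 B=43 C=56 D=54 E=38] open={R4,R5,R6}
Step 12: commit R4 -> on_hand[A=39 B=43 C=56 D=54 E=43] avail[A=30 B=43 C=56 D=54 E=38] open={R5,R6}
Step 13: commit R6 -> on_hand[A=39 B=43 C=56 D=54 E=38] avail[A=30 B=43 C=56 D=54 E=38] open={R5}
Step 14: reserve R8 A 8 -> on_hand[A=39 B=43 C=56 D=54 E=38] avail[A=22 B=43 C=56 D=54 E=38] open={R5,R8}
Step 15: reserve R9 C 4 -> on_hand[A=39 B=43 C=56 D=54 E=38] avail[A=22 B=43 C=52 D=54 E=38] open={R5,R8,R9}
Step 16: reserve R10 A 3 -> on_hand[A=39 B=43 C=56 D=54 E=38] avail[A=19 B=43 C=52 D=54 E=38] open={R10,R5,R8,R9}
Final available[D] = 54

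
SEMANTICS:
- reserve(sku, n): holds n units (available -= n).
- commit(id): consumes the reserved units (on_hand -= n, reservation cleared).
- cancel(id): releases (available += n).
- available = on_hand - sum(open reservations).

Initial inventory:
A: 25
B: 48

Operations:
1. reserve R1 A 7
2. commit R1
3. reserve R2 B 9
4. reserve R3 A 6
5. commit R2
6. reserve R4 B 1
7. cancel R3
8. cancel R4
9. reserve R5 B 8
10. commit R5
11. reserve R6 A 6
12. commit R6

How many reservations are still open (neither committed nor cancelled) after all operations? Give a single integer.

Answer: 0

Derivation:
Step 1: reserve R1 A 7 -> on_hand[A=25 B=48] avail[A=18 B=48] open={R1}
Step 2: commit R1 -> on_hand[A=18 B=48] avail[A=18 B=48] open={}
Step 3: reserve R2 B 9 -> on_hand[A=18 B=48] avail[A=18 B=39] open={R2}
Step 4: reserve R3 A 6 -> on_hand[A=18 B=48] avail[A=12 B=39] open={R2,R3}
Step 5: commit R2 -> on_hand[A=18 B=39] avail[A=12 B=39] open={R3}
Step 6: reserve R4 B 1 -> on_hand[A=18 B=39] avail[A=12 B=38] open={R3,R4}
Step 7: cancel R3 -> on_hand[A=18 B=39] avail[A=18 B=38] open={R4}
Step 8: cancel R4 -> on_hand[A=18 B=39] avail[A=18 B=39] open={}
Step 9: reserve R5 B 8 -> on_hand[A=18 B=39] avail[A=18 B=31] open={R5}
Step 10: commit R5 -> on_hand[A=18 B=31] avail[A=18 B=31] open={}
Step 11: reserve R6 A 6 -> on_hand[A=18 B=31] avail[A=12 B=31] open={R6}
Step 12: commit R6 -> on_hand[A=12 B=31] avail[A=12 B=31] open={}
Open reservations: [] -> 0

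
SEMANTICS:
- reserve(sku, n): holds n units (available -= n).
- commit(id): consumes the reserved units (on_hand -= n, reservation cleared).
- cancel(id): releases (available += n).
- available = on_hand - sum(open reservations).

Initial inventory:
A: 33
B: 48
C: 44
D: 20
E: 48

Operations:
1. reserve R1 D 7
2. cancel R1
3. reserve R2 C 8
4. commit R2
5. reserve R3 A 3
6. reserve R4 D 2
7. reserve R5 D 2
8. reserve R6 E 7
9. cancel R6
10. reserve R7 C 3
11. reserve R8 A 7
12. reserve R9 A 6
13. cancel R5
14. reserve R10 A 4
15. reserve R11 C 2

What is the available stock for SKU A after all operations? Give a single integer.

Answer: 13

Derivation:
Step 1: reserve R1 D 7 -> on_hand[A=33 B=48 C=44 D=20 E=48] avail[A=33 B=48 C=44 D=13 E=48] open={R1}
Step 2: cancel R1 -> on_hand[A=33 B=48 C=44 D=20 E=48] avail[A=33 B=48 C=44 D=20 E=48] open={}
Step 3: reserve R2 C 8 -> on_hand[A=33 B=48 C=44 D=20 E=48] avail[A=33 B=48 C=36 D=20 E=48] open={R2}
Step 4: commit R2 -> on_hand[A=33 B=48 C=36 D=20 E=48] avail[A=33 B=48 C=36 D=20 E=48] open={}
Step 5: reserve R3 A 3 -> on_hand[A=33 B=48 C=36 D=20 E=48] avail[A=30 B=48 C=36 D=20 E=48] open={R3}
Step 6: reserve R4 D 2 -> on_hand[A=33 B=48 C=36 D=20 E=48] avail[A=30 B=48 C=36 D=18 E=48] open={R3,R4}
Step 7: reserve R5 D 2 -> on_hand[A=33 B=48 C=36 D=20 E=48] avail[A=30 B=48 C=36 D=16 E=48] open={R3,R4,R5}
Step 8: reserve R6 E 7 -> on_hand[A=33 B=48 C=36 D=20 E=48] avail[A=30 B=48 C=36 D=16 E=41] open={R3,R4,R5,R6}
Step 9: cancel R6 -> on_hand[A=33 B=48 C=36 D=20 E=48] avail[A=30 B=48 C=36 D=16 E=48] open={R3,R4,R5}
Step 10: reserve R7 C 3 -> on_hand[A=33 B=48 C=36 D=20 E=48] avail[A=30 B=48 C=33 D=16 E=48] open={R3,R4,R5,R7}
Step 11: reserve R8 A 7 -> on_hand[A=33 B=48 C=36 D=20 E=48] avail[A=23 B=48 C=33 D=16 E=48] open={R3,R4,R5,R7,R8}
Step 12: reserve R9 A 6 -> on_hand[A=33 B=48 C=36 D=20 E=48] avail[A=17 B=48 C=33 D=16 E=48] open={R3,R4,R5,R7,R8,R9}
Step 13: cancel R5 -> on_hand[A=33 B=48 C=36 D=20 E=48] avail[A=17 B=48 C=33 D=18 E=48] open={R3,R4,R7,R8,R9}
Step 14: reserve R10 A 4 -> on_hand[A=33 B=48 C=36 D=20 E=48] avail[A=13 B=48 C=33 D=18 E=48] open={R10,R3,R4,R7,R8,R9}
Step 15: reserve R11 C 2 -> on_hand[A=33 B=48 C=36 D=20 E=48] avail[A=13 B=48 C=31 D=18 E=48] open={R10,R11,R3,R4,R7,R8,R9}
Final available[A] = 13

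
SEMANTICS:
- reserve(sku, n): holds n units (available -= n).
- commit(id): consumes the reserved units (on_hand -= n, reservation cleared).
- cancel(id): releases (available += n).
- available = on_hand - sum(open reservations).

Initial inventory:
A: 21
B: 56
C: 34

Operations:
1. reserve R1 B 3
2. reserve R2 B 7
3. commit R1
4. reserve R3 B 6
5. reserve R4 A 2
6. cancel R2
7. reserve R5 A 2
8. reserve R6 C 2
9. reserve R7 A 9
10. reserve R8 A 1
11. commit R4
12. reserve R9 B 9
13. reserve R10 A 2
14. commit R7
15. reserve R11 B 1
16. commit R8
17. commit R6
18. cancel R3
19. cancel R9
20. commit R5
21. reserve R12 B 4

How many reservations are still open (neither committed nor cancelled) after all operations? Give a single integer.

Answer: 3

Derivation:
Step 1: reserve R1 B 3 -> on_hand[A=21 B=56 C=34] avail[A=21 B=53 C=34] open={R1}
Step 2: reserve R2 B 7 -> on_hand[A=21 B=56 C=34] avail[A=21 B=46 C=34] open={R1,R2}
Step 3: commit R1 -> on_hand[A=21 B=53 C=34] avail[A=21 B=46 C=34] open={R2}
Step 4: reserve R3 B 6 -> on_hand[A=21 B=53 C=34] avail[A=21 B=40 C=34] open={R2,R3}
Step 5: reserve R4 A 2 -> on_hand[A=21 B=53 C=34] avail[A=19 B=40 C=34] open={R2,R3,R4}
Step 6: cancel R2 -> on_hand[A=21 B=53 C=34] avail[A=19 B=47 C=34] open={R3,R4}
Step 7: reserve R5 A 2 -> on_hand[A=21 B=53 C=34] avail[A=17 B=47 C=34] open={R3,R4,R5}
Step 8: reserve R6 C 2 -> on_hand[A=21 B=53 C=34] avail[A=17 B=47 C=32] open={R3,R4,R5,R6}
Step 9: reserve R7 A 9 -> on_hand[A=21 B=53 C=34] avail[A=8 B=47 C=32] open={R3,R4,R5,R6,R7}
Step 10: reserve R8 A 1 -> on_hand[A=21 B=53 C=34] avail[A=7 B=47 C=32] open={R3,R4,R5,R6,R7,R8}
Step 11: commit R4 -> on_hand[A=19 B=53 C=34] avail[A=7 B=47 C=32] open={R3,R5,R6,R7,R8}
Step 12: reserve R9 B 9 -> on_hand[A=19 B=53 C=34] avail[A=7 B=38 C=32] open={R3,R5,R6,R7,R8,R9}
Step 13: reserve R10 A 2 -> on_hand[A=19 B=53 C=34] avail[A=5 B=38 C=32] open={R10,R3,R5,R6,R7,R8,R9}
Step 14: commit R7 -> on_hand[A=10 B=53 C=34] avail[A=5 B=38 C=32] open={R10,R3,R5,R6,R8,R9}
Step 15: reserve R11 B 1 -> on_hand[A=10 B=53 C=34] avail[A=5 B=37 C=32] open={R10,R11,R3,R5,R6,R8,R9}
Step 16: commit R8 -> on_hand[A=9 B=53 C=34] avail[A=5 B=37 C=32] open={R10,R11,R3,R5,R6,R9}
Step 17: commit R6 -> on_hand[A=9 B=53 C=32] avail[A=5 B=37 C=32] open={R10,R11,R3,R5,R9}
Step 18: cancel R3 -> on_hand[A=9 B=53 C=32] avail[A=5 B=43 C=32] open={R10,R11,R5,R9}
Step 19: cancel R9 -> on_hand[A=9 B=53 C=32] avail[A=5 B=52 C=32] open={R10,R11,R5}
Step 20: commit R5 -> on_hand[A=7 B=53 C=32] avail[A=5 B=52 C=32] open={R10,R11}
Step 21: reserve R12 B 4 -> on_hand[A=7 B=53 C=32] avail[A=5 B=48 C=32] open={R10,R11,R12}
Open reservations: ['R10', 'R11', 'R12'] -> 3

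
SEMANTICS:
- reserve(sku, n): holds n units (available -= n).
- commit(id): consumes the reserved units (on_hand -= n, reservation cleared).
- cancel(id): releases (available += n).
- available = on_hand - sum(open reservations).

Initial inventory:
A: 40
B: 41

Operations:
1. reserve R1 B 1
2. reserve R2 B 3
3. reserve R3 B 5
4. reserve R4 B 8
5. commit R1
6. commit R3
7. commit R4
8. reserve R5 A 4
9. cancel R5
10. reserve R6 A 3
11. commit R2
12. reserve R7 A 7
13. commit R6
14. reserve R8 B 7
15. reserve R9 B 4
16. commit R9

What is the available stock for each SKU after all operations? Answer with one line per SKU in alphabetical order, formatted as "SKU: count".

Step 1: reserve R1 B 1 -> on_hand[A=40 B=41] avail[A=40 B=40] open={R1}
Step 2: reserve R2 B 3 -> on_hand[A=40 B=41] avail[A=40 B=37] open={R1,R2}
Step 3: reserve R3 B 5 -> on_hand[A=40 B=41] avail[A=40 B=32] open={R1,R2,R3}
Step 4: reserve R4 B 8 -> on_hand[A=40 B=41] avail[A=40 B=24] open={R1,R2,R3,R4}
Step 5: commit R1 -> on_hand[A=40 B=40] avail[A=40 B=24] open={R2,R3,R4}
Step 6: commit R3 -> on_hand[A=40 B=35] avail[A=40 B=24] open={R2,R4}
Step 7: commit R4 -> on_hand[A=40 B=27] avail[A=40 B=24] open={R2}
Step 8: reserve R5 A 4 -> on_hand[A=40 B=27] avail[A=36 B=24] open={R2,R5}
Step 9: cancel R5 -> on_hand[A=40 B=27] avail[A=40 B=24] open={R2}
Step 10: reserve R6 A 3 -> on_hand[A=40 B=27] avail[A=37 B=24] open={R2,R6}
Step 11: commit R2 -> on_hand[A=40 B=24] avail[A=37 B=24] open={R6}
Step 12: reserve R7 A 7 -> on_hand[A=40 B=24] avail[A=30 B=24] open={R6,R7}
Step 13: commit R6 -> on_hand[A=37 B=24] avail[A=30 B=24] open={R7}
Step 14: reserve R8 B 7 -> on_hand[A=37 B=24] avail[A=30 B=17] open={R7,R8}
Step 15: reserve R9 B 4 -> on_hand[A=37 B=24] avail[A=30 B=13] open={R7,R8,R9}
Step 16: commit R9 -> on_hand[A=37 B=20] avail[A=30 B=13] open={R7,R8}

Answer: A: 30
B: 13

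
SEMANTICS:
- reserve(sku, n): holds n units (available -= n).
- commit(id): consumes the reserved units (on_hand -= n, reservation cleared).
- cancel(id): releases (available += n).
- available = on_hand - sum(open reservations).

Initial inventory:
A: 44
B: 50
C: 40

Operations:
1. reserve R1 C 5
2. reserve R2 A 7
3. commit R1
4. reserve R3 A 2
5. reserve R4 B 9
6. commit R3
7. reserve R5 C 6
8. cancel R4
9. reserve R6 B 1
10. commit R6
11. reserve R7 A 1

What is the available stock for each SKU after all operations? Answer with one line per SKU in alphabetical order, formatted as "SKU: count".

Step 1: reserve R1 C 5 -> on_hand[A=44 B=50 C=40] avail[A=44 B=50 C=35] open={R1}
Step 2: reserve R2 A 7 -> on_hand[A=44 B=50 C=40] avail[A=37 B=50 C=35] open={R1,R2}
Step 3: commit R1 -> on_hand[A=44 B=50 C=35] avail[A=37 B=50 C=35] open={R2}
Step 4: reserve R3 A 2 -> on_hand[A=44 B=50 C=35] avail[A=35 B=50 C=35] open={R2,R3}
Step 5: reserve R4 B 9 -> on_hand[A=44 B=50 C=35] avail[A=35 B=41 C=35] open={R2,R3,R4}
Step 6: commit R3 -> on_hand[A=42 B=50 C=35] avail[A=35 B=41 C=35] open={R2,R4}
Step 7: reserve R5 C 6 -> on_hand[A=42 B=50 C=35] avail[A=35 B=41 C=29] open={R2,R4,R5}
Step 8: cancel R4 -> on_hand[A=42 B=50 C=35] avail[A=35 B=50 C=29] open={R2,R5}
Step 9: reserve R6 B 1 -> on_hand[A=42 B=50 C=35] avail[A=35 B=49 C=29] open={R2,R5,R6}
Step 10: commit R6 -> on_hand[A=42 B=49 C=35] avail[A=35 B=49 C=29] open={R2,R5}
Step 11: reserve R7 A 1 -> on_hand[A=42 B=49 C=35] avail[A=34 B=49 C=29] open={R2,R5,R7}

Answer: A: 34
B: 49
C: 29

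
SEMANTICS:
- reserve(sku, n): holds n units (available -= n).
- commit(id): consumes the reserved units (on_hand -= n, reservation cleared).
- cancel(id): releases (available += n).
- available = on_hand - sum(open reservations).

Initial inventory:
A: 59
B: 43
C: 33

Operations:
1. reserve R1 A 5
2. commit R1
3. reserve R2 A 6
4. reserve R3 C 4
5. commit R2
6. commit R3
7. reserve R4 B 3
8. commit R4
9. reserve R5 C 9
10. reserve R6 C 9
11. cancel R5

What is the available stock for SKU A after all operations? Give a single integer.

Answer: 48

Derivation:
Step 1: reserve R1 A 5 -> on_hand[A=59 B=43 C=33] avail[A=54 B=43 C=33] open={R1}
Step 2: commit R1 -> on_hand[A=54 B=43 C=33] avail[A=54 B=43 C=33] open={}
Step 3: reserve R2 A 6 -> on_hand[A=54 B=43 C=33] avail[A=48 B=43 C=33] open={R2}
Step 4: reserve R3 C 4 -> on_hand[A=54 B=43 C=33] avail[A=48 B=43 C=29] open={R2,R3}
Step 5: commit R2 -> on_hand[A=48 B=43 C=33] avail[A=48 B=43 C=29] open={R3}
Step 6: commit R3 -> on_hand[A=48 B=43 C=29] avail[A=48 B=43 C=29] open={}
Step 7: reserve R4 B 3 -> on_hand[A=48 B=43 C=29] avail[A=48 B=40 C=29] open={R4}
Step 8: commit R4 -> on_hand[A=48 B=40 C=29] avail[A=48 B=40 C=29] open={}
Step 9: reserve R5 C 9 -> on_hand[A=48 B=40 C=29] avail[A=48 B=40 C=20] open={R5}
Step 10: reserve R6 C 9 -> on_hand[A=48 B=40 C=29] avail[A=48 B=40 C=11] open={R5,R6}
Step 11: cancel R5 -> on_hand[A=48 B=40 C=29] avail[A=48 B=40 C=20] open={R6}
Final available[A] = 48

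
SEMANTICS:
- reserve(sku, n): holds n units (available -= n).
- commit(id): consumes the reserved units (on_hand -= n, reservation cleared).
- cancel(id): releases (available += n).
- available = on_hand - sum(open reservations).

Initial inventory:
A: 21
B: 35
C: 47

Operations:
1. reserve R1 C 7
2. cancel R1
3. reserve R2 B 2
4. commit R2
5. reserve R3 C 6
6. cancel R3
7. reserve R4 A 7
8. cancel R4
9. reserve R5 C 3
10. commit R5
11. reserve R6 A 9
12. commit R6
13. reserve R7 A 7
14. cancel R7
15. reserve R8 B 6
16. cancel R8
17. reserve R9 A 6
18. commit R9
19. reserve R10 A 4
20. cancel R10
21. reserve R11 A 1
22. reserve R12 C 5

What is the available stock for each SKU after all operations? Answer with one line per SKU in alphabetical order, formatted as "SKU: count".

Answer: A: 5
B: 33
C: 39

Derivation:
Step 1: reserve R1 C 7 -> on_hand[A=21 B=35 C=47] avail[A=21 B=35 C=40] open={R1}
Step 2: cancel R1 -> on_hand[A=21 B=35 C=47] avail[A=21 B=35 C=47] open={}
Step 3: reserve R2 B 2 -> on_hand[A=21 B=35 C=47] avail[A=21 B=33 C=47] open={R2}
Step 4: commit R2 -> on_hand[A=21 B=33 C=47] avail[A=21 B=33 C=47] open={}
Step 5: reserve R3 C 6 -> on_hand[A=21 B=33 C=47] avail[A=21 B=33 C=41] open={R3}
Step 6: cancel R3 -> on_hand[A=21 B=33 C=47] avail[A=21 B=33 C=47] open={}
Step 7: reserve R4 A 7 -> on_hand[A=21 B=33 C=47] avail[A=14 B=33 C=47] open={R4}
Step 8: cancel R4 -> on_hand[A=21 B=33 C=47] avail[A=21 B=33 C=47] open={}
Step 9: reserve R5 C 3 -> on_hand[A=21 B=33 C=47] avail[A=21 B=33 C=44] open={R5}
Step 10: commit R5 -> on_hand[A=21 B=33 C=44] avail[A=21 B=33 C=44] open={}
Step 11: reserve R6 A 9 -> on_hand[A=21 B=33 C=44] avail[A=12 B=33 C=44] open={R6}
Step 12: commit R6 -> on_hand[A=12 B=33 C=44] avail[A=12 B=33 C=44] open={}
Step 13: reserve R7 A 7 -> on_hand[A=12 B=33 C=44] avail[A=5 B=33 C=44] open={R7}
Step 14: cancel R7 -> on_hand[A=12 B=33 C=44] avail[A=12 B=33 C=44] open={}
Step 15: reserve R8 B 6 -> on_hand[A=12 B=33 C=44] avail[A=12 B=27 C=44] open={R8}
Step 16: cancel R8 -> on_hand[A=12 B=33 C=44] avail[A=12 B=33 C=44] open={}
Step 17: reserve R9 A 6 -> on_hand[A=12 B=33 C=44] avail[A=6 B=33 C=44] open={R9}
Step 18: commit R9 -> on_hand[A=6 B=33 C=44] avail[A=6 B=33 C=44] open={}
Step 19: reserve R10 A 4 -> on_hand[A=6 B=33 C=44] avail[A=2 B=33 C=44] open={R10}
Step 20: cancel R10 -> on_hand[A=6 B=33 C=44] avail[A=6 B=33 C=44] open={}
Step 21: reserve R11 A 1 -> on_hand[A=6 B=33 C=44] avail[A=5 B=33 C=44] open={R11}
Step 22: reserve R12 C 5 -> on_hand[A=6 B=33 C=44] avail[A=5 B=33 C=39] open={R11,R12}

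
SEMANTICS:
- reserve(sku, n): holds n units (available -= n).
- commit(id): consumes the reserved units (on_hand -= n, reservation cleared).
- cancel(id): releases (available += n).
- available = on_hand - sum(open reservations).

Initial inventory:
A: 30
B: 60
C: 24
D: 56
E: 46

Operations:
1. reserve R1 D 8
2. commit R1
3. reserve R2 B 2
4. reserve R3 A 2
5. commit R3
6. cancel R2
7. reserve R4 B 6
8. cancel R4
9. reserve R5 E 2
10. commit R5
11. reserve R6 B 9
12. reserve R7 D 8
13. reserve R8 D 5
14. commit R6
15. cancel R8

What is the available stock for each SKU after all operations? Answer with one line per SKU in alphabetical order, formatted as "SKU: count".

Step 1: reserve R1 D 8 -> on_hand[A=30 B=60 C=24 D=56 E=46] avail[A=30 B=60 C=24 D=48 E=46] open={R1}
Step 2: commit R1 -> on_hand[A=30 B=60 C=24 D=48 E=46] avail[A=30 B=60 C=24 D=48 E=46] open={}
Step 3: reserve R2 B 2 -> on_hand[A=30 B=60 C=24 D=48 E=46] avail[A=30 B=58 C=24 D=48 E=46] open={R2}
Step 4: reserve R3 A 2 -> on_hand[A=30 B=60 C=24 D=48 E=46] avail[A=28 B=58 C=24 D=48 E=46] open={R2,R3}
Step 5: commit R3 -> on_hand[A=28 B=60 C=24 D=48 E=46] avail[A=28 B=58 C=24 D=48 E=46] open={R2}
Step 6: cancel R2 -> on_hand[A=28 B=60 C=24 D=48 E=46] avail[A=28 B=60 C=24 D=48 E=46] open={}
Step 7: reserve R4 B 6 -> on_hand[A=28 B=60 C=24 D=48 E=46] avail[A=28 B=54 C=24 D=48 E=46] open={R4}
Step 8: cancel R4 -> on_hand[A=28 B=60 C=24 D=48 E=46] avail[A=28 B=60 C=24 D=48 E=46] open={}
Step 9: reserve R5 E 2 -> on_hand[A=28 B=60 C=24 D=48 E=46] avail[A=28 B=60 C=24 D=48 E=44] open={R5}
Step 10: commit R5 -> on_hand[A=28 B=60 C=24 D=48 E=44] avail[A=28 B=60 C=24 D=48 E=44] open={}
Step 11: reserve R6 B 9 -> on_hand[A=28 B=60 C=24 D=48 E=44] avail[A=28 B=51 C=24 D=48 E=44] open={R6}
Step 12: reserve R7 D 8 -> on_hand[A=28 B=60 C=24 D=48 E=44] avail[A=28 B=51 C=24 D=40 E=44] open={R6,R7}
Step 13: reserve R8 D 5 -> on_hand[A=28 B=60 C=24 D=48 E=44] avail[A=28 B=51 C=24 D=35 E=44] open={R6,R7,R8}
Step 14: commit R6 -> on_hand[A=28 B=51 C=24 D=48 E=44] avail[A=28 B=51 C=24 D=35 E=44] open={R7,R8}
Step 15: cancel R8 -> on_hand[A=28 B=51 C=24 D=48 E=44] avail[A=28 B=51 C=24 D=40 E=44] open={R7}

Answer: A: 28
B: 51
C: 24
D: 40
E: 44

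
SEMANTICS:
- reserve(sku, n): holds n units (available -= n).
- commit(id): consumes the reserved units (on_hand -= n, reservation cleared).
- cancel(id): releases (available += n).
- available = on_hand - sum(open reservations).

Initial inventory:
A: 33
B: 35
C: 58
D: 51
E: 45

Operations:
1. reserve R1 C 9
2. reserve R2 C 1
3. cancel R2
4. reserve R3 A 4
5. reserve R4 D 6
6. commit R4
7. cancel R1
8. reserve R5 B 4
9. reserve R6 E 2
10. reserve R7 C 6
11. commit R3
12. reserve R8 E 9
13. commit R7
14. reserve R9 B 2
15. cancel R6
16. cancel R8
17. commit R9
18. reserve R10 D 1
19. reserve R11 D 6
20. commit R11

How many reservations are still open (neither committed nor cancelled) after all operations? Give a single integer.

Answer: 2

Derivation:
Step 1: reserve R1 C 9 -> on_hand[A=33 B=35 C=58 D=51 E=45] avail[A=33 B=35 C=49 D=51 E=45] open={R1}
Step 2: reserve R2 C 1 -> on_hand[A=33 B=35 C=58 D=51 E=45] avail[A=33 B=35 C=48 D=51 E=45] open={R1,R2}
Step 3: cancel R2 -> on_hand[A=33 B=35 C=58 D=51 E=45] avail[A=33 B=35 C=49 D=51 E=45] open={R1}
Step 4: reserve R3 A 4 -> on_hand[A=33 B=35 C=58 D=51 E=45] avail[A=29 B=35 C=49 D=51 E=45] open={R1,R3}
Step 5: reserve R4 D 6 -> on_hand[A=33 B=35 C=58 D=51 E=45] avail[A=29 B=35 C=49 D=45 E=45] open={R1,R3,R4}
Step 6: commit R4 -> on_hand[A=33 B=35 C=58 D=45 E=45] avail[A=29 B=35 C=49 D=45 E=45] open={R1,R3}
Step 7: cancel R1 -> on_hand[A=33 B=35 C=58 D=45 E=45] avail[A=29 B=35 C=58 D=45 E=45] open={R3}
Step 8: reserve R5 B 4 -> on_hand[A=33 B=35 C=58 D=45 E=45] avail[A=29 B=31 C=58 D=45 E=45] open={R3,R5}
Step 9: reserve R6 E 2 -> on_hand[A=33 B=35 C=58 D=45 E=45] avail[A=29 B=31 C=58 D=45 E=43] open={R3,R5,R6}
Step 10: reserve R7 C 6 -> on_hand[A=33 B=35 C=58 D=45 E=45] avail[A=29 B=31 C=52 D=45 E=43] open={R3,R5,R6,R7}
Step 11: commit R3 -> on_hand[A=29 B=35 C=58 D=45 E=45] avail[A=29 B=31 C=52 D=45 E=43] open={R5,R6,R7}
Step 12: reserve R8 E 9 -> on_hand[A=29 B=35 C=58 D=45 E=45] avail[A=29 B=31 C=52 D=45 E=34] open={R5,R6,R7,R8}
Step 13: commit R7 -> on_hand[A=29 B=35 C=52 D=45 E=45] avail[A=29 B=31 C=52 D=45 E=34] open={R5,R6,R8}
Step 14: reserve R9 B 2 -> on_hand[A=29 B=35 C=52 D=45 E=45] avail[A=29 B=29 C=52 D=45 E=34] open={R5,R6,R8,R9}
Step 15: cancel R6 -> on_hand[A=29 B=35 C=52 D=45 E=45] avail[A=29 B=29 C=52 D=45 E=36] open={R5,R8,R9}
Step 16: cancel R8 -> on_hand[A=29 B=35 C=52 D=45 E=45] avail[A=29 B=29 C=52 D=45 E=45] open={R5,R9}
Step 17: commit R9 -> on_hand[A=29 B=33 C=52 D=45 E=45] avail[A=29 B=29 C=52 D=45 E=45] open={R5}
Step 18: reserve R10 D 1 -> on_hand[A=29 B=33 C=52 D=45 E=45] avail[A=29 B=29 C=52 D=44 E=45] open={R10,R5}
Step 19: reserve R11 D 6 -> on_hand[A=29 B=33 C=52 D=45 E=45] avail[A=29 B=29 C=52 D=38 E=45] open={R10,R11,R5}
Step 20: commit R11 -> on_hand[A=29 B=33 C=52 D=39 E=45] avail[A=29 B=29 C=52 D=38 E=45] open={R10,R5}
Open reservations: ['R10', 'R5'] -> 2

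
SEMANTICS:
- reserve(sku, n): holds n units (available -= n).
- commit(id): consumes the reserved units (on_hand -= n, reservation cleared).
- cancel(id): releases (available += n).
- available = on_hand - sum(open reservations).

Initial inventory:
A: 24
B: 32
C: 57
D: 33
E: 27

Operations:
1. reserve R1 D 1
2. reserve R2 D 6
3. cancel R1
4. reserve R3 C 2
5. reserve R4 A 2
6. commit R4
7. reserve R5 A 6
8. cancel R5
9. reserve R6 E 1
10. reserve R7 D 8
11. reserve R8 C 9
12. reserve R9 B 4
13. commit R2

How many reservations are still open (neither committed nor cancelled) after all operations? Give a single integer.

Answer: 5

Derivation:
Step 1: reserve R1 D 1 -> on_hand[A=24 B=32 C=57 D=33 E=27] avail[A=24 B=32 C=57 D=32 E=27] open={R1}
Step 2: reserve R2 D 6 -> on_hand[A=24 B=32 C=57 D=33 E=27] avail[A=24 B=32 C=57 D=26 E=27] open={R1,R2}
Step 3: cancel R1 -> on_hand[A=24 B=32 C=57 D=33 E=27] avail[A=24 B=32 C=57 D=27 E=27] open={R2}
Step 4: reserve R3 C 2 -> on_hand[A=24 B=32 C=57 D=33 E=27] avail[A=24 B=32 C=55 D=27 E=27] open={R2,R3}
Step 5: reserve R4 A 2 -> on_hand[A=24 B=32 C=57 D=33 E=27] avail[A=22 B=32 C=55 D=27 E=27] open={R2,R3,R4}
Step 6: commit R4 -> on_hand[A=22 B=32 C=57 D=33 E=27] avail[A=22 B=32 C=55 D=27 E=27] open={R2,R3}
Step 7: reserve R5 A 6 -> on_hand[A=22 B=32 C=57 D=33 E=27] avail[A=16 B=32 C=55 D=27 E=27] open={R2,R3,R5}
Step 8: cancel R5 -> on_hand[A=22 B=32 C=57 D=33 E=27] avail[A=22 B=32 C=55 D=27 E=27] open={R2,R3}
Step 9: reserve R6 E 1 -> on_hand[A=22 B=32 C=57 D=33 E=27] avail[A=22 B=32 C=55 D=27 E=26] open={R2,R3,R6}
Step 10: reserve R7 D 8 -> on_hand[A=22 B=32 C=57 D=33 E=27] avail[A=22 B=32 C=55 D=19 E=26] open={R2,R3,R6,R7}
Step 11: reserve R8 C 9 -> on_hand[A=22 B=32 C=57 D=33 E=27] avail[A=22 B=32 C=46 D=19 E=26] open={R2,R3,R6,R7,R8}
Step 12: reserve R9 B 4 -> on_hand[A=22 B=32 C=57 D=33 E=27] avail[A=22 B=28 C=46 D=19 E=26] open={R2,R3,R6,R7,R8,R9}
Step 13: commit R2 -> on_hand[A=22 B=32 C=57 D=27 E=27] avail[A=22 B=28 C=46 D=19 E=26] open={R3,R6,R7,R8,R9}
Open reservations: ['R3', 'R6', 'R7', 'R8', 'R9'] -> 5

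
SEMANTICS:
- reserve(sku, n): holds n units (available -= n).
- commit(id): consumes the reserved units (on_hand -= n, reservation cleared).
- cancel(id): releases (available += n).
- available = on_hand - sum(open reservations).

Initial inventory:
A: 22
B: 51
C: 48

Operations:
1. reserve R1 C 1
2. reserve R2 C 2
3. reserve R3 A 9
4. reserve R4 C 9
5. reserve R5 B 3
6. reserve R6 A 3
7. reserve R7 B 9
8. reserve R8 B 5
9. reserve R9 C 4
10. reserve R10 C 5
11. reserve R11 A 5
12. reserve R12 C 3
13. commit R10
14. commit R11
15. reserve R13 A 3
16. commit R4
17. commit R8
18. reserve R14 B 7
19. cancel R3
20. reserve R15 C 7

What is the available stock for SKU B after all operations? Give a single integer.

Answer: 27

Derivation:
Step 1: reserve R1 C 1 -> on_hand[A=22 B=51 C=48] avail[A=22 B=51 C=47] open={R1}
Step 2: reserve R2 C 2 -> on_hand[A=22 B=51 C=48] avail[A=22 B=51 C=45] open={R1,R2}
Step 3: reserve R3 A 9 -> on_hand[A=22 B=51 C=48] avail[A=13 B=51 C=45] open={R1,R2,R3}
Step 4: reserve R4 C 9 -> on_hand[A=22 B=51 C=48] avail[A=13 B=51 C=36] open={R1,R2,R3,R4}
Step 5: reserve R5 B 3 -> on_hand[A=22 B=51 C=48] avail[A=13 B=48 C=36] open={R1,R2,R3,R4,R5}
Step 6: reserve R6 A 3 -> on_hand[A=22 B=51 C=48] avail[A=10 B=48 C=36] open={R1,R2,R3,R4,R5,R6}
Step 7: reserve R7 B 9 -> on_hand[A=22 B=51 C=48] avail[A=10 B=39 C=36] open={R1,R2,R3,R4,R5,R6,R7}
Step 8: reserve R8 B 5 -> on_hand[A=22 B=51 C=48] avail[A=10 B=34 C=36] open={R1,R2,R3,R4,R5,R6,R7,R8}
Step 9: reserve R9 C 4 -> on_hand[A=22 B=51 C=48] avail[A=10 B=34 C=32] open={R1,R2,R3,R4,R5,R6,R7,R8,R9}
Step 10: reserve R10 C 5 -> on_hand[A=22 B=51 C=48] avail[A=10 B=34 C=27] open={R1,R10,R2,R3,R4,R5,R6,R7,R8,R9}
Step 11: reserve R11 A 5 -> on_hand[A=22 B=51 C=48] avail[A=5 B=34 C=27] open={R1,R10,R11,R2,R3,R4,R5,R6,R7,R8,R9}
Step 12: reserve R12 C 3 -> on_hand[A=22 B=51 C=48] avail[A=5 B=34 C=24] open={R1,R10,R11,R12,R2,R3,R4,R5,R6,R7,R8,R9}
Step 13: commit R10 -> on_hand[A=22 B=51 C=43] avail[A=5 B=34 C=24] open={R1,R11,R12,R2,R3,R4,R5,R6,R7,R8,R9}
Step 14: commit R11 -> on_hand[A=17 B=51 C=43] avail[A=5 B=34 C=24] open={R1,R12,R2,R3,R4,R5,R6,R7,R8,R9}
Step 15: reserve R13 A 3 -> on_hand[A=17 B=51 C=43] avail[A=2 B=34 C=24] open={R1,R12,R13,R2,R3,R4,R5,R6,R7,R8,R9}
Step 16: commit R4 -> on_hand[A=17 B=51 C=34] avail[A=2 B=34 C=24] open={R1,R12,R13,R2,R3,R5,R6,R7,R8,R9}
Step 17: commit R8 -> on_hand[A=17 B=46 C=34] avail[A=2 B=34 C=24] open={R1,R12,R13,R2,R3,R5,R6,R7,R9}
Step 18: reserve R14 B 7 -> on_hand[A=17 B=46 C=34] avail[A=2 B=27 C=24] open={R1,R12,R13,R14,R2,R3,R5,R6,R7,R9}
Step 19: cancel R3 -> on_hand[A=17 B=46 C=34] avail[A=11 B=27 C=24] open={R1,R12,R13,R14,R2,R5,R6,R7,R9}
Step 20: reserve R15 C 7 -> on_hand[A=17 B=46 C=34] avail[A=11 B=27 C=17] open={R1,R12,R13,R14,R15,R2,R5,R6,R7,R9}
Final available[B] = 27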